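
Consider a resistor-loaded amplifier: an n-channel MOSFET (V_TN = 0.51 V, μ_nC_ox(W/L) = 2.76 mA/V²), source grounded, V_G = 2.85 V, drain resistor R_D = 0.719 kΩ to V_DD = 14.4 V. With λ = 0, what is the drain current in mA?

I_D = 7.56 mA

V_GS = V_G = 2.85 V, so V_ov = 2.85 − 0.51 = 2.34 V.
Assume saturation: I_D = ½ k_n V_ov² = 0.5 × 2.76 × 2.34² = 7.56 mA, giving V_DS = V_DD − I_D R_D = 14.4 − 7.56 × 0.719 = 8.97 V.
V_DS = 8.97 V ≥ V_ov = 2.34 V, confirming saturation.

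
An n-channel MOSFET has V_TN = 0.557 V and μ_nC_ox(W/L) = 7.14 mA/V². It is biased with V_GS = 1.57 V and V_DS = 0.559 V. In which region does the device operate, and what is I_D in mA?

V_ov = V_GS − V_TN = 1.57 − 0.557 = 1.01 V.
Since V_DS = 0.559 V < V_ov = 1.01 V, the device is in the triode region.
I_D = k_n [V_ov · V_DS − ½ V_DS²] = 7.14 × [1.01 × 0.559 − 0.5 × 0.559²] = 2.93 mA.

Triode; I_D = 2.93 mA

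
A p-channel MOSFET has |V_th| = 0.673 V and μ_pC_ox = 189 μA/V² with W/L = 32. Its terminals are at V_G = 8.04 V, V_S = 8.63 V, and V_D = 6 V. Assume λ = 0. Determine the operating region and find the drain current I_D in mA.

V_SG = V_S − V_G = 8.63 − 8.04 = 0.59 V; V_SD = V_S − V_D = 8.63 − 6 = 2.63 V.
V_SG = 0.59 V < |V_th| = 0.673 V, so the transistor is in cutoff.

Cutoff; I_D = 0 mA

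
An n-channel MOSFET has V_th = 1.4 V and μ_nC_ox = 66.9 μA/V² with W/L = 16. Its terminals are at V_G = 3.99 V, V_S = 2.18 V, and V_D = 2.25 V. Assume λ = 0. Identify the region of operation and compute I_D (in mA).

Triode; I_D = 0.0281 mA

V_GS = V_G − V_S = 3.99 − 2.18 = 1.81 V; V_DS = V_D − V_S = 2.25 − 2.18 = 0.07 V.
k_n = μ_nC_ox · (W/L) = 1.07 mA/V².
V_ov = V_GS − V_th = 1.81 − 1.4 = 0.41 V.
Since V_DS = 0.07 V < V_ov = 0.41 V, the device is in the triode region.
I_D = k_n [V_ov · V_DS − ½ V_DS²] = 1.07 × [0.41 × 0.07 − 0.5 × 0.07²] = 0.0281 mA.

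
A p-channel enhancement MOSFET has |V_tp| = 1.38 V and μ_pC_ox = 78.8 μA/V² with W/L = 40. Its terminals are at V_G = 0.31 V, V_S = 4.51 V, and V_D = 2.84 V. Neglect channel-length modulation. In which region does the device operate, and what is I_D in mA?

V_SG = V_S − V_G = 4.51 − 0.31 = 4.2 V; V_SD = V_S − V_D = 4.51 − 2.84 = 1.67 V.
k_p = μ_pC_ox · (W/L) = 3.152 mA/V².
V_ov = V_SG − |V_tp| = 4.2 − 1.38 = 2.82 V.
Since V_SD = 1.67 V < V_ov = 2.82 V, the device is in the triode region.
I_D = k_p [V_ov · V_SD − ½ V_SD²] = 3.152 × [2.82 × 1.67 − 0.5 × 1.67²] = 10.4 mA.

Triode; I_D = 10.4 mA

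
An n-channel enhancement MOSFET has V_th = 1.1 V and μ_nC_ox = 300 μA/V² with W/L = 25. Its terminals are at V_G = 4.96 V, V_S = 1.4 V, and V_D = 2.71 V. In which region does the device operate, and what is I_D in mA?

V_GS = V_G − V_S = 4.96 − 1.4 = 3.56 V; V_DS = V_D − V_S = 2.71 − 1.4 = 1.31 V.
k_n = μ_nC_ox · (W/L) = 7.5 mA/V².
V_ov = V_GS − V_th = 3.56 − 1.1 = 2.46 V.
Since V_DS = 1.31 V < V_ov = 2.46 V, the device is in the triode region.
I_D = k_n [V_ov · V_DS − ½ V_DS²] = 7.5 × [2.46 × 1.31 − 0.5 × 1.31²] = 17.7 mA.

Triode; I_D = 17.7 mA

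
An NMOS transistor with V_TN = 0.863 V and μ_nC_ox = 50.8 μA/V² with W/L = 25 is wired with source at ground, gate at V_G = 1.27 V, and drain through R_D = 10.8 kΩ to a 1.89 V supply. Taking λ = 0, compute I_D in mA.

V_GS = V_G = 1.27 V, so V_ov = 1.27 − 0.863 = 0.407 V.
k_n = μ_nC_ox · (W/L) = 1.27 mA/V².
Assume saturation: I_D = ½ k_n V_ov² = 0.5 × 1.27 × 0.407² = 0.105 mA, giving V_DS = V_DD − I_D R_D = 1.89 − 0.105 × 10.8 = 0.754 V.
V_DS = 0.754 V ≥ V_ov = 0.407 V, confirming saturation.

I_D = 0.105 mA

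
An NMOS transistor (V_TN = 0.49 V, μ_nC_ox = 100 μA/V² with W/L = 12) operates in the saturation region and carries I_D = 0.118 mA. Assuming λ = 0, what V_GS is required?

V_GS = 0.933 V

k_n = μ_nC_ox · (W/L) = 1.2 mA/V².
In saturation I_D = ½ k_n (V_GS − V_TN)², so V_GS − V_TN = √(2 I_D / k_n) = √(2 × 0.118 / 1.2) = 0.443 V.
V_GS = 0.49 + 0.443 = 0.933 V.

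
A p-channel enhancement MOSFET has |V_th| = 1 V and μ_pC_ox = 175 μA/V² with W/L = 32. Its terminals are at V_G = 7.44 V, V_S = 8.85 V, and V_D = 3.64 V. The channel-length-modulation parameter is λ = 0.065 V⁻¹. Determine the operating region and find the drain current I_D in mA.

V_SG = V_S − V_G = 8.85 − 7.44 = 1.41 V; V_SD = V_S − V_D = 8.85 − 3.64 = 5.21 V.
k_p = μ_pC_ox · (W/L) = 5.6 mA/V².
V_ov = V_SG − |V_th| = 1.41 − 1 = 0.41 V.
Since V_SD = 5.21 V ≥ V_ov = 0.41 V, the device is in saturation.
I_D = ½ k_p V_ov² (1 + λ V_SD) = 0.5 × 5.6 × 0.41² × (1 + 0.065 × 5.21) = 0.63 mA.

Saturation; I_D = 0.630 mA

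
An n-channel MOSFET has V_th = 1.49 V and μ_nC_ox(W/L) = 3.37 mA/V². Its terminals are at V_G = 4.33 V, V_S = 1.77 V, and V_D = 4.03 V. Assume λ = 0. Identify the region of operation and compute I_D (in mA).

V_GS = V_G − V_S = 4.33 − 1.77 = 2.56 V; V_DS = V_D − V_S = 4.03 − 1.77 = 2.26 V.
V_ov = V_GS − V_th = 2.56 − 1.49 = 1.07 V.
Since V_DS = 2.26 V ≥ V_ov = 1.07 V, the device is in saturation.
I_D = ½ k_n V_ov² = 0.5 × 3.37 × 1.07² = 1.93 mA.

Saturation; I_D = 1.93 mA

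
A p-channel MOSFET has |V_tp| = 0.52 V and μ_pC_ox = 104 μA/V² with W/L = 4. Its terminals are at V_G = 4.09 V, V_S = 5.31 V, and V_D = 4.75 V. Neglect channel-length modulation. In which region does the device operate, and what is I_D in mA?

V_SG = V_S − V_G = 5.31 − 4.09 = 1.22 V; V_SD = V_S − V_D = 5.31 − 4.75 = 0.56 V.
k_p = μ_pC_ox · (W/L) = 0.416 mA/V².
V_ov = V_SG − |V_tp| = 1.22 − 0.52 = 0.7 V.
Since V_SD = 0.56 V < V_ov = 0.7 V, the device is in the triode region.
I_D = k_p [V_ov · V_SD − ½ V_SD²] = 0.416 × [0.7 × 0.56 − 0.5 × 0.56²] = 0.0978 mA.

Triode; I_D = 0.0978 mA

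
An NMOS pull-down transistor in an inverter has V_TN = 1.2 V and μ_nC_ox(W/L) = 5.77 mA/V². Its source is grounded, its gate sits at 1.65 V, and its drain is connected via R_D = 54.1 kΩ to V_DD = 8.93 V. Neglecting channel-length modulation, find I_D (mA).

I_D = 0.164 mA

V_GS = V_G = 1.65 V, so V_ov = 1.65 − 1.2 = 0.45 V.
Assume saturation: I_D = ½ k_n V_ov² = 0.5 × 5.77 × 0.45² = 0.584 mA, giving V_DS = V_DD − I_D R_D = 8.93 − 0.584 × 54.1 = -22.7 V.
But -22.7 V < V_ov = 0.45 V, so the device is actually in triode.
In triode I_D = k_n[V_ov V_DS − ½ V_DS²] and I_D = (V_DD − V_DS)/R_D. Equating: 156 V_DS² − 141.5 V_DS + 8.93 = 0, giving V_DS = 0.0683 V (the root below V_ov).
I_D = (8.93 − 0.0683) / 54.1 = 0.164 mA.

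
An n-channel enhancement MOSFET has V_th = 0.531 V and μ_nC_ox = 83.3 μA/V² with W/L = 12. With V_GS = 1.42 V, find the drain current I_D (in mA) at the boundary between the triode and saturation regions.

I_D = 0.395 mA

At the boundary V_DS = V_ov = V_GS − V_th = 1.42 − 0.531 = 0.889 V.
k_n = μ_nC_ox · (W/L) = 0.9996 mA/V².
I_D = ½ k_n V_ov² = 0.5 × 0.9996 × 0.889² = 0.395 mA.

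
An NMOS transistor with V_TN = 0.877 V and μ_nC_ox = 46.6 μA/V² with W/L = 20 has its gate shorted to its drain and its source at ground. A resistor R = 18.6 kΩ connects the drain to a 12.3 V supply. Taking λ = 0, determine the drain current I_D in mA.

I_D = 0.555 mA

With gate tied to drain, V_GS = V_DS ≥ V_GS − V_TN, so the device is in saturation.
k_n = μ_nC_ox · (W/L) = 0.932 mA/V².
KCL at the drain: ½ k_n (V_GS − V_TN)² = (V_DD − V_GS)/R.
Let x = V_GS − 0.877. Then 8.67 x² + x − 11.42 = 0, giving x = 1.09 V (positive root), so V_GS = 1.97 V.
I_D = (V_DD − V_GS)/R = (12.3 − 1.97) / 18.6 = 0.555 mA.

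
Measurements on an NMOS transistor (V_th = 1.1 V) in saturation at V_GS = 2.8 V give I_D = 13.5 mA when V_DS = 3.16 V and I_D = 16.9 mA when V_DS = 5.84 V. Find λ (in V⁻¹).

λ = 0.134 V⁻¹

With V_GS fixed, I_D ∝ (1 + λ V_DS) in saturation, so I_D2/I_D1 = (1 + λ V_DS2)/(1 + λ V_DS1).
16.9/13.5 = 1.252 = (1 + 5.84 λ)/(1 + 3.16 λ).
Solving: λ (I_D1 V_DS2 − I_D2 V_DS1) = I_D2 − I_D1, so λ = (16.9 − 13.5) / (13.5 × 5.84 − 16.9 × 3.16) = 3.4 / 25.4 = 0.134 V⁻¹.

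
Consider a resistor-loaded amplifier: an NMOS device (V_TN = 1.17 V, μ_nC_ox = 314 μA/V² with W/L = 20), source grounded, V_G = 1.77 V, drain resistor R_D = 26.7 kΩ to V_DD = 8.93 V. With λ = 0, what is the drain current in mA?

I_D = 0.331 mA

V_GS = V_G = 1.77 V, so V_ov = 1.77 − 1.17 = 0.6 V.
k_n = μ_nC_ox · (W/L) = 6.28 mA/V².
Assume saturation: I_D = ½ k_n V_ov² = 0.5 × 6.28 × 0.6² = 1.13 mA, giving V_DS = V_DD − I_D R_D = 8.93 − 1.13 × 26.7 = -21.3 V.
But -21.3 V < V_ov = 0.6 V, so the device is actually in triode.
In triode I_D = k_n[V_ov V_DS − ½ V_DS²] and I_D = (V_DD − V_DS)/R_D. Equating: 83.8 V_DS² − 101.6 V_DS + 8.93 = 0, giving V_DS = 0.0954 V (the root below V_ov).
I_D = (8.93 − 0.0954) / 26.7 = 0.331 mA.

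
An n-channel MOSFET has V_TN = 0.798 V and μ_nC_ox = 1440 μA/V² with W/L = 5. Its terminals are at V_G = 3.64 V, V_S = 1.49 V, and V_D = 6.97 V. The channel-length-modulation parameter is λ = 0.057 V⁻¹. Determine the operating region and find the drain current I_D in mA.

V_GS = V_G − V_S = 3.64 − 1.49 = 2.15 V; V_DS = V_D − V_S = 6.97 − 1.49 = 5.48 V.
k_n = μ_nC_ox · (W/L) = 7.2 mA/V².
V_ov = V_GS − V_TN = 2.15 − 0.798 = 1.35 V.
Since V_DS = 5.48 V ≥ V_ov = 1.35 V, the device is in saturation.
I_D = ½ k_n V_ov² (1 + λ V_DS) = 0.5 × 7.2 × 1.35² × (1 + 0.057 × 5.48) = 8.64 mA.

Saturation; I_D = 8.64 mA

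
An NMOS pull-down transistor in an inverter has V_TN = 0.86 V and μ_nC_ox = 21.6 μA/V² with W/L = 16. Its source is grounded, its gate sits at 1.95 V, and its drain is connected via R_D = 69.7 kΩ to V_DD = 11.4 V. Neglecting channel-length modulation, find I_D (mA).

I_D = 0.156 mA

V_GS = V_G = 1.95 V, so V_ov = 1.95 − 0.86 = 1.09 V.
k_n = μ_nC_ox · (W/L) = 0.3456 mA/V².
Assume saturation: I_D = ½ k_n V_ov² = 0.5 × 0.3456 × 1.09² = 0.205 mA, giving V_DS = V_DD − I_D R_D = 11.4 − 0.205 × 69.7 = -2.91 V.
But -2.91 V < V_ov = 1.09 V, so the device is actually in triode.
In triode I_D = k_n[V_ov V_DS − ½ V_DS²] and I_D = (V_DD − V_DS)/R_D. Equating: 12 V_DS² − 27.26 V_DS + 11.4 = 0, giving V_DS = 0.554 V (the root below V_ov).
I_D = (11.4 − 0.554) / 69.7 = 0.156 mA.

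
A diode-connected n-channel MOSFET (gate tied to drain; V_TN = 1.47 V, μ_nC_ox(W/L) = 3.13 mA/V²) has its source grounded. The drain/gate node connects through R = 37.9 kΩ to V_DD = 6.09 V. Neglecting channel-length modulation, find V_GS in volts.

V_GS = 1.74 V

With gate tied to drain, V_GS = V_DS ≥ V_GS − V_TN, so the device is in saturation.
KCL at the drain: ½ k_n (V_GS − V_TN)² = (V_DD − V_GS)/R.
Let x = V_GS − 1.47. Then 59.3 x² + x − 4.62 = 0, giving x = 0.271 V (positive root), so V_GS = 1.74 V.
I_D = (V_DD − V_GS)/R = (6.09 − 1.74) / 37.9 = 0.115 mA.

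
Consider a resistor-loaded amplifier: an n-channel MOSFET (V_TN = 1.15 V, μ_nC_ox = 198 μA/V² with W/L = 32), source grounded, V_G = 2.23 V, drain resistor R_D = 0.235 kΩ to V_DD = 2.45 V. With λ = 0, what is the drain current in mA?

I_D = 3.70 mA

V_GS = V_G = 2.23 V, so V_ov = 2.23 − 1.15 = 1.08 V.
k_n = μ_nC_ox · (W/L) = 6.336 mA/V².
Assume saturation: I_D = ½ k_n V_ov² = 0.5 × 6.336 × 1.08² = 3.7 mA, giving V_DS = V_DD − I_D R_D = 2.45 − 3.7 × 0.235 = 1.58 V.
V_DS = 1.58 V ≥ V_ov = 1.08 V, confirming saturation.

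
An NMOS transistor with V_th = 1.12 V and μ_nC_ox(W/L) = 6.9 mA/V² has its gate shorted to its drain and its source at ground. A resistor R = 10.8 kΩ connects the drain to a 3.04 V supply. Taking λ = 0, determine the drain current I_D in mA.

I_D = 0.158 mA

With gate tied to drain, V_GS = V_DS ≥ V_GS − V_th, so the device is in saturation.
KCL at the drain: ½ k_n (V_GS − V_th)² = (V_DD − V_GS)/R.
Let x = V_GS − 1.12. Then 37.3 x² + x − 1.92 = 0, giving x = 0.214 V (positive root), so V_GS = 1.33 V.
I_D = (V_DD − V_GS)/R = (3.04 − 1.33) / 10.8 = 0.158 mA.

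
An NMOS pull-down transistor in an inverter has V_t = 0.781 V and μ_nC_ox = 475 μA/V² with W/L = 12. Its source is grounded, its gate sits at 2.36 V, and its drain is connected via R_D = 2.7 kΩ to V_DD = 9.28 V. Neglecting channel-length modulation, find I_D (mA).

V_GS = V_G = 2.36 V, so V_ov = 2.36 − 0.781 = 1.58 V.
k_n = μ_nC_ox · (W/L) = 5.7 mA/V².
Assume saturation: I_D = ½ k_n V_ov² = 0.5 × 5.7 × 1.58² = 7.11 mA, giving V_DS = V_DD − I_D R_D = 9.28 − 7.11 × 2.7 = -9.91 V.
But -9.91 V < V_ov = 1.58 V, so the device is actually in triode.
In triode I_D = k_n[V_ov V_DS − ½ V_DS²] and I_D = (V_DD − V_DS)/R_D. Equating: 7.7 V_DS² − 25.3 V_DS + 9.28 = 0, giving V_DS = 0.421 V (the root below V_ov).
I_D = (9.28 − 0.421) / 2.7 = 3.28 mA.

I_D = 3.28 mA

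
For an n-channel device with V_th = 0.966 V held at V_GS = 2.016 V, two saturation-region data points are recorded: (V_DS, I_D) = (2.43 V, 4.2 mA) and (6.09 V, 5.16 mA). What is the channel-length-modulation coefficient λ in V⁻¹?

With V_GS fixed, I_D ∝ (1 + λ V_DS) in saturation, so I_D2/I_D1 = (1 + λ V_DS2)/(1 + λ V_DS1).
5.16/4.2 = 1.229 = (1 + 6.09 λ)/(1 + 2.43 λ).
Solving: λ (I_D1 V_DS2 − I_D2 V_DS1) = I_D2 − I_D1, so λ = (5.16 − 4.2) / (4.2 × 6.09 − 5.16 × 2.43) = 0.96 / 13 = 0.0736 V⁻¹.

λ = 0.0736 V⁻¹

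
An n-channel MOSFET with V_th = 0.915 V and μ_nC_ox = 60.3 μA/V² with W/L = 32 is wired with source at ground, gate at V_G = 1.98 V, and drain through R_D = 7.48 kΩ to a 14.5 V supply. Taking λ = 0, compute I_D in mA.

I_D = 1.09 mA

V_GS = V_G = 1.98 V, so V_ov = 1.98 − 0.915 = 1.06 V.
k_n = μ_nC_ox · (W/L) = 1.93 mA/V².
Assume saturation: I_D = ½ k_n V_ov² = 0.5 × 1.93 × 1.06² = 1.09 mA, giving V_DS = V_DD − I_D R_D = 14.5 − 1.09 × 7.48 = 6.31 V.
V_DS = 6.31 V ≥ V_ov = 1.06 V, confirming saturation.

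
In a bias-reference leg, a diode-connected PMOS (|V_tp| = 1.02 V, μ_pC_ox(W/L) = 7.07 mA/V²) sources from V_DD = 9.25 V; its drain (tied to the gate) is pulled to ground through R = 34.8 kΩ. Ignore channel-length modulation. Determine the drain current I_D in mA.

I_D = 0.229 mA

With gate tied to drain, V_SG = V_SD ≥ V_SG − |V_tp|, so the device is in saturation.
KCL at the drain: ½ k_p (V_SG − |V_tp|)² = (V_DD − V_SG)/R.
Let x = V_SG − 1.02. Then 123 x² + x − 8.23 = 0, giving x = 0.255 V (positive root), so V_SG = 1.27 V.
I_D = (V_DD − V_SG)/R = (9.25 − 1.27) / 34.8 = 0.229 mA.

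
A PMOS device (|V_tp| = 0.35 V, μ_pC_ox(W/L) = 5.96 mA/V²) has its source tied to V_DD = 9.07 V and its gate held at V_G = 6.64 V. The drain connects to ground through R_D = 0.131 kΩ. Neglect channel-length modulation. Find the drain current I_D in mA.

V_SG = V_DD − V_G = 9.07 − 6.64 = 2.43 V, so V_ov = 2.43 − 0.35 = 2.08 V.
Assume saturation: I_D = ½ k_p V_ov² = 0.5 × 5.96 × 2.08² = 12.9 mA, giving V_SD = V_DD − I_D R_D = 9.07 − 12.9 × 0.131 = 7.38 V.
V_SD = 7.38 V ≥ V_ov = 2.08 V, confirming saturation.

I_D = 12.9 mA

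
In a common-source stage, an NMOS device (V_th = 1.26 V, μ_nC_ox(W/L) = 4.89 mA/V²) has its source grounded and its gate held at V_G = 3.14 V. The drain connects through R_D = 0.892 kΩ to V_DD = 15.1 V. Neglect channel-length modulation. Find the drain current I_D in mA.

V_GS = V_G = 3.14 V, so V_ov = 3.14 − 1.26 = 1.88 V.
Assume saturation: I_D = ½ k_n V_ov² = 0.5 × 4.89 × 1.88² = 8.64 mA, giving V_DS = V_DD − I_D R_D = 15.1 − 8.64 × 0.892 = 7.39 V.
V_DS = 7.39 V ≥ V_ov = 1.88 V, confirming saturation.

I_D = 8.64 mA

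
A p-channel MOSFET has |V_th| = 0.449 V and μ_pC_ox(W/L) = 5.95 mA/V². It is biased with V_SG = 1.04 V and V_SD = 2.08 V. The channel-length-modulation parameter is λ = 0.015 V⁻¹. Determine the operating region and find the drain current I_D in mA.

Saturation; I_D = 1.07 mA

V_ov = V_SG − |V_th| = 1.04 − 0.449 = 0.591 V.
Since V_SD = 2.08 V ≥ V_ov = 0.591 V, the device is in saturation.
I_D = ½ k_p V_ov² (1 + λ V_SD) = 0.5 × 5.95 × 0.591² × (1 + 0.015 × 2.08) = 1.07 mA.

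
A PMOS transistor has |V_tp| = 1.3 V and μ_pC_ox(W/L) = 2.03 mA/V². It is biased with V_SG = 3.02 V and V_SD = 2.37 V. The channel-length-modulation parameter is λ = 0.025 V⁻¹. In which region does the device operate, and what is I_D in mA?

Saturation; I_D = 3.18 mA

V_ov = V_SG − |V_tp| = 3.02 − 1.3 = 1.72 V.
Since V_SD = 2.37 V ≥ V_ov = 1.72 V, the device is in saturation.
I_D = ½ k_p V_ov² (1 + λ V_SD) = 0.5 × 2.03 × 1.72² × (1 + 0.025 × 2.37) = 3.18 mA.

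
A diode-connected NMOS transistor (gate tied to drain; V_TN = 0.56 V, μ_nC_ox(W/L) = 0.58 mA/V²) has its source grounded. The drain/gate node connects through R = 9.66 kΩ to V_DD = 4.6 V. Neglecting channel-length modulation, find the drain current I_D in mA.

I_D = 0.311 mA

With gate tied to drain, V_GS = V_DS ≥ V_GS − V_TN, so the device is in saturation.
KCL at the drain: ½ k_n (V_GS − V_TN)² = (V_DD − V_GS)/R.
Let x = V_GS − 0.56. Then 2.8 x² + x − 4.04 = 0, giving x = 1.04 V (positive root), so V_GS = 1.6 V.
I_D = (V_DD − V_GS)/R = (4.6 − 1.6) / 9.66 = 0.311 mA.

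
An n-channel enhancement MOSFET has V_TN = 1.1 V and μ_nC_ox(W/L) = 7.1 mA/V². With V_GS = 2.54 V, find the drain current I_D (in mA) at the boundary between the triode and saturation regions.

I_D = 7.36 mA

At the boundary V_DS = V_ov = V_GS − V_TN = 2.54 − 1.1 = 1.44 V.
I_D = ½ k_n V_ov² = 0.5 × 7.1 × 1.44² = 7.36 mA.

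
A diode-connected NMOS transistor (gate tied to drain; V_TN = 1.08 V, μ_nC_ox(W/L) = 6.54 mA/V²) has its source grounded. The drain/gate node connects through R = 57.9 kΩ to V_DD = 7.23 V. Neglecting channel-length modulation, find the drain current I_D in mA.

I_D = 0.103 mA

With gate tied to drain, V_GS = V_DS ≥ V_GS − V_TN, so the device is in saturation.
KCL at the drain: ½ k_n (V_GS − V_TN)² = (V_DD − V_GS)/R.
Let x = V_GS − 1.08. Then 189 x² + x − 6.15 = 0, giving x = 0.178 V (positive root), so V_GS = 1.26 V.
I_D = (V_DD − V_GS)/R = (7.23 − 1.26) / 57.9 = 0.103 mA.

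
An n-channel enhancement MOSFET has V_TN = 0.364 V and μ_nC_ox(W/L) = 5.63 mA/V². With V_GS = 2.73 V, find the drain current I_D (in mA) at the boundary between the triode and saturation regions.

I_D = 15.8 mA

At the boundary V_DS = V_ov = V_GS − V_TN = 2.73 − 0.364 = 2.37 V.
I_D = ½ k_n V_ov² = 0.5 × 5.63 × 2.37² = 15.8 mA.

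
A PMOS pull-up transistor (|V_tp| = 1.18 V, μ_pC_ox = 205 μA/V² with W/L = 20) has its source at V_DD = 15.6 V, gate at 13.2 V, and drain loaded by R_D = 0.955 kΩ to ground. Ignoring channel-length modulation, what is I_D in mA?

I_D = 3.05 mA

V_SG = V_DD − V_G = 15.6 − 13.2 = 2.4 V, so V_ov = 2.4 − 1.18 = 1.22 V.
k_p = μ_pC_ox · (W/L) = 4.1 mA/V².
Assume saturation: I_D = ½ k_p V_ov² = 0.5 × 4.1 × 1.22² = 3.05 mA, giving V_SD = V_DD − I_D R_D = 15.6 − 3.05 × 0.955 = 12.7 V.
V_SD = 12.7 V ≥ V_ov = 1.22 V, confirming saturation.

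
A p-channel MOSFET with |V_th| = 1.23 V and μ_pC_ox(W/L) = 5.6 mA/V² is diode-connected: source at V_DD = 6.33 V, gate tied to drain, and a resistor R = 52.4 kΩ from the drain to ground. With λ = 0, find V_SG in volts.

V_SG = 1.41 V

With gate tied to drain, V_SG = V_SD ≥ V_SG − |V_th|, so the device is in saturation.
KCL at the drain: ½ k_p (V_SG − |V_th|)² = (V_DD − V_SG)/R.
Let x = V_SG − 1.23. Then 147 x² + x − 5.1 = 0, giving x = 0.183 V (positive root), so V_SG = 1.41 V.
I_D = (V_DD − V_SG)/R = (6.33 − 1.41) / 52.4 = 0.0938 mA.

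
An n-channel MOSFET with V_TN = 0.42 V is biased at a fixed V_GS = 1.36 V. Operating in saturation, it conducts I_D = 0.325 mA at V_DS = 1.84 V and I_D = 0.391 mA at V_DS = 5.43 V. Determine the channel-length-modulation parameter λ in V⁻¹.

λ = 0.0631 V⁻¹

With V_GS fixed, I_D ∝ (1 + λ V_DS) in saturation, so I_D2/I_D1 = (1 + λ V_DS2)/(1 + λ V_DS1).
0.391/0.325 = 1.203 = (1 + 5.43 λ)/(1 + 1.84 λ).
Solving: λ (I_D1 V_DS2 − I_D2 V_DS1) = I_D2 − I_D1, so λ = (0.391 − 0.325) / (0.325 × 5.43 − 0.391 × 1.84) = 0.066 / 1.05 = 0.0631 V⁻¹.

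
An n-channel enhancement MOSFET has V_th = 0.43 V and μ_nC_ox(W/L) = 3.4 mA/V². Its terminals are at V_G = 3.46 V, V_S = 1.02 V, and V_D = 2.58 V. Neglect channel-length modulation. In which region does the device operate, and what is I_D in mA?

Triode; I_D = 6.52 mA

V_GS = V_G − V_S = 3.46 − 1.02 = 2.44 V; V_DS = V_D − V_S = 2.58 − 1.02 = 1.56 V.
V_ov = V_GS − V_th = 2.44 − 0.43 = 2.01 V.
Since V_DS = 1.56 V < V_ov = 2.01 V, the device is in the triode region.
I_D = k_n [V_ov · V_DS − ½ V_DS²] = 3.4 × [2.01 × 1.56 − 0.5 × 1.56²] = 6.52 mA.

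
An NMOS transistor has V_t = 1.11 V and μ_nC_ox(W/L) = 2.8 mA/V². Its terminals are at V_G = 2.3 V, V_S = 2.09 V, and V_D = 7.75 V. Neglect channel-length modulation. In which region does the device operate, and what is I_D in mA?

V_GS = V_G − V_S = 2.3 − 2.09 = 0.21 V; V_DS = V_D − V_S = 7.75 − 2.09 = 5.66 V.
V_GS = 0.21 V < V_t = 1.11 V, so the transistor is in cutoff.

Cutoff; I_D = 0 mA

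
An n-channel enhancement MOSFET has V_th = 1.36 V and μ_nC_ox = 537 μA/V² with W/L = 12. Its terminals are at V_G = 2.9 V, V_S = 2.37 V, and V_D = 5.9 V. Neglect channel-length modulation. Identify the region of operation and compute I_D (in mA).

V_GS = V_G − V_S = 2.9 − 2.37 = 0.53 V; V_DS = V_D − V_S = 5.9 − 2.37 = 3.53 V.
V_GS = 0.53 V < V_th = 1.36 V, so the transistor is in cutoff.

Cutoff; I_D = 0 mA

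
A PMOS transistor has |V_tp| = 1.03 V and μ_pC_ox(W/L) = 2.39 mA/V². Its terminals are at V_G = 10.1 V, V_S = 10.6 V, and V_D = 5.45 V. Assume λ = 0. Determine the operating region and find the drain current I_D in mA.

V_SG = V_S − V_G = 10.6 − 10.1 = 0.5 V; V_SD = V_S − V_D = 10.6 − 5.45 = 5.15 V.
V_SG = 0.5 V < |V_tp| = 1.03 V, so the transistor is in cutoff.

Cutoff; I_D = 0 mA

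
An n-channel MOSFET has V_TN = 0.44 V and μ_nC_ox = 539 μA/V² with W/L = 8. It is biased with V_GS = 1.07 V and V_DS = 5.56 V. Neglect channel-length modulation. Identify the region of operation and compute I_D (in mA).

k_n = μ_nC_ox · (W/L) = 4.312 mA/V².
V_ov = V_GS − V_TN = 1.07 − 0.44 = 0.63 V.
Since V_DS = 5.56 V ≥ V_ov = 0.63 V, the device is in saturation.
I_D = ½ k_n V_ov² = 0.5 × 4.312 × 0.63² = 0.856 mA.

Saturation; I_D = 0.856 mA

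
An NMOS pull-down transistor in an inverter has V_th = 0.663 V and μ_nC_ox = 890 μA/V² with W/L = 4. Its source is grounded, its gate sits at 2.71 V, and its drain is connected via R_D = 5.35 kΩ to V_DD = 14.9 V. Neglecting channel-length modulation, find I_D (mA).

V_GS = V_G = 2.71 V, so V_ov = 2.71 − 0.663 = 2.05 V.
k_n = μ_nC_ox · (W/L) = 3.56 mA/V².
Assume saturation: I_D = ½ k_n V_ov² = 0.5 × 3.56 × 2.05² = 7.46 mA, giving V_DS = V_DD − I_D R_D = 14.9 − 7.46 × 5.35 = -25 V.
But -25 V < V_ov = 2.05 V, so the device is actually in triode.
In triode I_D = k_n[V_ov V_DS − ½ V_DS²] and I_D = (V_DD − V_DS)/R_D. Equating: 9.52 V_DS² − 39.99 V_DS + 14.9 = 0, giving V_DS = 0.413 V (the root below V_ov).
I_D = (14.9 − 0.413) / 5.35 = 2.71 mA.

I_D = 2.71 mA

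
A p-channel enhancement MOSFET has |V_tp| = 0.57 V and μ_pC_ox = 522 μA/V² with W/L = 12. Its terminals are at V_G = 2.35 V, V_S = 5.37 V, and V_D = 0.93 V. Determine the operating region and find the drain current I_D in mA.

V_SG = V_S − V_G = 5.37 − 2.35 = 3.02 V; V_SD = V_S − V_D = 5.37 − 0.93 = 4.44 V.
k_p = μ_pC_ox · (W/L) = 6.264 mA/V².
V_ov = V_SG − |V_tp| = 3.02 − 0.57 = 2.45 V.
Since V_SD = 4.44 V ≥ V_ov = 2.45 V, the device is in saturation.
I_D = ½ k_p V_ov² = 0.5 × 6.264 × 2.45² = 18.8 mA.

Saturation; I_D = 18.8 mA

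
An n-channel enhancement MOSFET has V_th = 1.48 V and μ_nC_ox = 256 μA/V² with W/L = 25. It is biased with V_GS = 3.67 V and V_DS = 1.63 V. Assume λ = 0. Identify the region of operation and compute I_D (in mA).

k_n = μ_nC_ox · (W/L) = 6.4 mA/V².
V_ov = V_GS − V_th = 3.67 − 1.48 = 2.19 V.
Since V_DS = 1.63 V < V_ov = 2.19 V, the device is in the triode region.
I_D = k_n [V_ov · V_DS − ½ V_DS²] = 6.4 × [2.19 × 1.63 − 0.5 × 1.63²] = 14.3 mA.

Triode; I_D = 14.3 mA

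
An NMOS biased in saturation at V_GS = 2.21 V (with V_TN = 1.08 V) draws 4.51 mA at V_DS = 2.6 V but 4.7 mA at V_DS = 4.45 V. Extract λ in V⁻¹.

With V_GS fixed, I_D ∝ (1 + λ V_DS) in saturation, so I_D2/I_D1 = (1 + λ V_DS2)/(1 + λ V_DS1).
4.7/4.51 = 1.042 = (1 + 4.45 λ)/(1 + 2.6 λ).
Solving: λ (I_D1 V_DS2 − I_D2 V_DS1) = I_D2 − I_D1, so λ = (4.7 − 4.51) / (4.51 × 4.45 − 4.7 × 2.6) = 0.19 / 7.85 = 0.0242 V⁻¹.

λ = 0.0242 V⁻¹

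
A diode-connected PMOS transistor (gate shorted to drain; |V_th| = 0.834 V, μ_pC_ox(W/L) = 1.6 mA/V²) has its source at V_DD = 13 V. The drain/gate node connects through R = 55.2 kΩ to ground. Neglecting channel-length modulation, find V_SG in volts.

V_SG = 1.35 V

With gate tied to drain, V_SG = V_SD ≥ V_SG − |V_th|, so the device is in saturation.
KCL at the drain: ½ k_p (V_SG − |V_th|)² = (V_DD − V_SG)/R.
Let x = V_SG − 0.834. Then 44.2 x² + x − 12.17 = 0, giving x = 0.514 V (positive root), so V_SG = 1.35 V.
I_D = (V_DD − V_SG)/R = (13 − 1.35) / 55.2 = 0.211 mA.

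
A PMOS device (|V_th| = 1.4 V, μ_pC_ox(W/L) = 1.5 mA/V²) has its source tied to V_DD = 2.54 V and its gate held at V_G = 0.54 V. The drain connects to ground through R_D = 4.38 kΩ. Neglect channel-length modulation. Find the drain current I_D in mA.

V_SG = V_DD − V_G = 2.54 − 0.54 = 2 V, so V_ov = 2 − 1.4 = 0.6 V.
Assume saturation: I_D = ½ k_p V_ov² = 0.5 × 1.5 × 0.6² = 0.27 mA, giving V_SD = V_DD − I_D R_D = 2.54 − 0.27 × 4.38 = 1.36 V.
V_SD = 1.36 V ≥ V_ov = 0.6 V, confirming saturation.

I_D = 0.270 mA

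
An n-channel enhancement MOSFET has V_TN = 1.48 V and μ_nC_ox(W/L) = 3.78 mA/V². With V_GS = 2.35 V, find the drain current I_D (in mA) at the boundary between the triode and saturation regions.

At the boundary V_DS = V_ov = V_GS − V_TN = 2.35 − 1.48 = 0.87 V.
I_D = ½ k_n V_ov² = 0.5 × 3.78 × 0.87² = 1.43 mA.

I_D = 1.43 mA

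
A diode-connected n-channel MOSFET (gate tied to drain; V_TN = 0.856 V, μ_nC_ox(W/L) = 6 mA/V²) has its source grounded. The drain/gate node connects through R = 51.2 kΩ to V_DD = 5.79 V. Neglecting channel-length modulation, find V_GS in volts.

With gate tied to drain, V_GS = V_DS ≥ V_GS − V_TN, so the device is in saturation.
KCL at the drain: ½ k_n (V_GS − V_TN)² = (V_DD − V_GS)/R.
Let x = V_GS − 0.856. Then 154 x² + x − 4.934 = 0, giving x = 0.176 V (positive root), so V_GS = 1.03 V.
I_D = (V_DD − V_GS)/R = (5.79 − 1.03) / 51.2 = 0.0929 mA.

V_GS = 1.03 V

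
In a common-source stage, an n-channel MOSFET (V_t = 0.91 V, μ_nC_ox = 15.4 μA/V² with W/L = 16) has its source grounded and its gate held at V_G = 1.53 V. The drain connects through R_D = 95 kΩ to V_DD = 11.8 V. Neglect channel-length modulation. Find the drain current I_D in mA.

I_D = 0.0474 mA

V_GS = V_G = 1.53 V, so V_ov = 1.53 − 0.91 = 0.62 V.
k_n = μ_nC_ox · (W/L) = 0.2464 mA/V².
Assume saturation: I_D = ½ k_n V_ov² = 0.5 × 0.2464 × 0.62² = 0.0474 mA, giving V_DS = V_DD − I_D R_D = 11.8 − 0.0474 × 95 = 7.3 V.
V_DS = 7.3 V ≥ V_ov = 0.62 V, confirming saturation.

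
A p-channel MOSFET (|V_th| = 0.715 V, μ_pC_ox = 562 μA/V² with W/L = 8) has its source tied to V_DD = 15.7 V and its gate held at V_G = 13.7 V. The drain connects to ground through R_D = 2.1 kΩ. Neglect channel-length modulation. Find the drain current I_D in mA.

V_SG = V_DD − V_G = 15.7 − 13.7 = 2 V, so V_ov = 2 − 0.715 = 1.29 V.
k_p = μ_pC_ox · (W/L) = 4.496 mA/V².
Assume saturation: I_D = ½ k_p V_ov² = 0.5 × 4.496 × 1.29² = 3.71 mA, giving V_SD = V_DD − I_D R_D = 15.7 − 3.71 × 2.1 = 7.9 V.
V_SD = 7.9 V ≥ V_ov = 1.29 V, confirming saturation.

I_D = 3.71 mA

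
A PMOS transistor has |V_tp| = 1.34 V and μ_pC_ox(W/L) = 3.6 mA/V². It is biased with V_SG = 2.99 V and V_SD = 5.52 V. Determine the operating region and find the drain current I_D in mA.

V_ov = V_SG − |V_tp| = 2.99 − 1.34 = 1.65 V.
Since V_SD = 5.52 V ≥ V_ov = 1.65 V, the device is in saturation.
I_D = ½ k_p V_ov² = 0.5 × 3.6 × 1.65² = 4.9 mA.

Saturation; I_D = 4.90 mA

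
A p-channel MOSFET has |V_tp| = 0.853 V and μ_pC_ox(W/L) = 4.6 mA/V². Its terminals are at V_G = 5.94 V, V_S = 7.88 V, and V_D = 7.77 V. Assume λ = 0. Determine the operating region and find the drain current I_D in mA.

Triode; I_D = 0.522 mA

V_SG = V_S − V_G = 7.88 − 5.94 = 1.94 V; V_SD = V_S − V_D = 7.88 − 7.77 = 0.11 V.
V_ov = V_SG − |V_tp| = 1.94 − 0.853 = 1.09 V.
Since V_SD = 0.11 V < V_ov = 1.09 V, the device is in the triode region.
I_D = k_p [V_ov · V_SD − ½ V_SD²] = 4.6 × [1.09 × 0.11 − 0.5 × 0.11²] = 0.522 mA.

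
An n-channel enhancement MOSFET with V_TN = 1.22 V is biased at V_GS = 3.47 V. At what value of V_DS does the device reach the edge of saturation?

V_DS,sat = 2.25 V

The boundary between triode and saturation is V_DS = V_GS − V_TN = V_ov.
V_ov = 3.47 − 1.22 = 2.25 V.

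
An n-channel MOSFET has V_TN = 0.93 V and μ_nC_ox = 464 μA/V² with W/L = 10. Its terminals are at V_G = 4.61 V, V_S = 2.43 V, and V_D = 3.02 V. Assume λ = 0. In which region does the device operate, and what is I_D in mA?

V_GS = V_G − V_S = 4.61 − 2.43 = 2.18 V; V_DS = V_D − V_S = 3.02 − 2.43 = 0.59 V.
k_n = μ_nC_ox · (W/L) = 4.64 mA/V².
V_ov = V_GS − V_TN = 2.18 − 0.93 = 1.25 V.
Since V_DS = 0.59 V < V_ov = 1.25 V, the device is in the triode region.
I_D = k_n [V_ov · V_DS − ½ V_DS²] = 4.64 × [1.25 × 0.59 − 0.5 × 0.59²] = 2.61 mA.

Triode; I_D = 2.61 mA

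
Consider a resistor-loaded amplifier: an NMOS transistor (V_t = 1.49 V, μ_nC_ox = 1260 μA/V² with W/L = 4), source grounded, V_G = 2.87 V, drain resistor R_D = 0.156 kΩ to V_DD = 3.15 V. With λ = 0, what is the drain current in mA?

I_D = 4.80 mA

V_GS = V_G = 2.87 V, so V_ov = 2.87 − 1.49 = 1.38 V.
k_n = μ_nC_ox · (W/L) = 5.04 mA/V².
Assume saturation: I_D = ½ k_n V_ov² = 0.5 × 5.04 × 1.38² = 4.8 mA, giving V_DS = V_DD − I_D R_D = 3.15 − 4.8 × 0.156 = 2.4 V.
V_DS = 2.4 V ≥ V_ov = 1.38 V, confirming saturation.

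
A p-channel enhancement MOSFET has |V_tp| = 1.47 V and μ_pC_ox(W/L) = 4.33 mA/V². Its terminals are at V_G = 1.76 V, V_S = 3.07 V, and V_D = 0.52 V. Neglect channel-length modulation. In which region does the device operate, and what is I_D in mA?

Cutoff; I_D = 0 mA

V_SG = V_S − V_G = 3.07 − 1.76 = 1.31 V; V_SD = V_S − V_D = 3.07 − 0.52 = 2.55 V.
V_SG = 1.31 V < |V_tp| = 1.47 V, so the transistor is in cutoff.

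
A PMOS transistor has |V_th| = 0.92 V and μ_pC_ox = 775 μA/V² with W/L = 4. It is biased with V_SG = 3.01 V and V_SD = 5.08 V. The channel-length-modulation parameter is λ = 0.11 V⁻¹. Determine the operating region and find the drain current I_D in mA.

k_p = μ_pC_ox · (W/L) = 3.1 mA/V².
V_ov = V_SG − |V_th| = 3.01 − 0.92 = 2.09 V.
Since V_SD = 5.08 V ≥ V_ov = 2.09 V, the device is in saturation.
I_D = ½ k_p V_ov² (1 + λ V_SD) = 0.5 × 3.1 × 2.09² × (1 + 0.11 × 5.08) = 10.6 mA.

Saturation; I_D = 10.6 mA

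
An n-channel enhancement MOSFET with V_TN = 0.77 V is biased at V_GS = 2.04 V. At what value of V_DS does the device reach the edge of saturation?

The boundary between triode and saturation is V_DS = V_GS − V_TN = V_ov.
V_ov = 2.04 − 0.77 = 1.27 V.

V_DS,sat = 1.27 V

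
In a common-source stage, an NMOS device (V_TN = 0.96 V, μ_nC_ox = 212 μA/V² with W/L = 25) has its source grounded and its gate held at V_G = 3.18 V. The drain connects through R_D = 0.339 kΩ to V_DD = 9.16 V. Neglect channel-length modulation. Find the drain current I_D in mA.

V_GS = V_G = 3.18 V, so V_ov = 3.18 − 0.96 = 2.22 V.
k_n = μ_nC_ox · (W/L) = 5.3 mA/V².
Assume saturation: I_D = ½ k_n V_ov² = 0.5 × 5.3 × 2.22² = 13.1 mA, giving V_DS = V_DD − I_D R_D = 9.16 − 13.1 × 0.339 = 4.73 V.
V_DS = 4.73 V ≥ V_ov = 2.22 V, confirming saturation.

I_D = 13.1 mA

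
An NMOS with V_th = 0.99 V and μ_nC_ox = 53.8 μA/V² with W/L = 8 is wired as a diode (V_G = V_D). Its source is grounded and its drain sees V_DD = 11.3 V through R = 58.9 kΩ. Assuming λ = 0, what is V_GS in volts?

V_GS = 1.85 V

With gate tied to drain, V_GS = V_DS ≥ V_GS − V_th, so the device is in saturation.
k_n = μ_nC_ox · (W/L) = 0.4304 mA/V².
KCL at the drain: ½ k_n (V_GS − V_th)² = (V_DD − V_GS)/R.
Let x = V_GS − 0.99. Then 12.7 x² + x − 10.31 = 0, giving x = 0.863 V (positive root), so V_GS = 1.85 V.
I_D = (V_DD − V_GS)/R = (11.3 − 1.85) / 58.9 = 0.16 mA.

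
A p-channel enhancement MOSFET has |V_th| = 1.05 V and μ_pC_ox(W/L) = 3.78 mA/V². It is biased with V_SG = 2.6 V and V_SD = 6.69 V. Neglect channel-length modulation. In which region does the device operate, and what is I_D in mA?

V_ov = V_SG − |V_th| = 2.6 − 1.05 = 1.55 V.
Since V_SD = 6.69 V ≥ V_ov = 1.55 V, the device is in saturation.
I_D = ½ k_p V_ov² = 0.5 × 3.78 × 1.55² = 4.54 mA.

Saturation; I_D = 4.54 mA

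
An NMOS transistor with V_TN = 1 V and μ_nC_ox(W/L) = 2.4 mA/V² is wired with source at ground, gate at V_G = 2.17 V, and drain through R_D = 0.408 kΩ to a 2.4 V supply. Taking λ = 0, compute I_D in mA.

I_D = 1.64 mA

V_GS = V_G = 2.17 V, so V_ov = 2.17 − 1 = 1.17 V.
Assume saturation: I_D = ½ k_n V_ov² = 0.5 × 2.4 × 1.17² = 1.64 mA, giving V_DS = V_DD − I_D R_D = 2.4 − 1.64 × 0.408 = 1.73 V.
V_DS = 1.73 V ≥ V_ov = 1.17 V, confirming saturation.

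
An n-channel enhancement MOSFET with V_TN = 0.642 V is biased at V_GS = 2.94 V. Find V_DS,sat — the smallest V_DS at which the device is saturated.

V_DS,sat = 2.30 V

The boundary between triode and saturation is V_DS = V_GS − V_TN = V_ov.
V_ov = 2.94 − 0.642 = 2.3 V.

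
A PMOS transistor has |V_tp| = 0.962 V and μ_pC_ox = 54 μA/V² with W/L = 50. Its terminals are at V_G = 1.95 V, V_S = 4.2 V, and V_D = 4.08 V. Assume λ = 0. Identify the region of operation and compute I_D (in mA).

V_SG = V_S − V_G = 4.2 − 1.95 = 2.25 V; V_SD = V_S − V_D = 4.2 − 4.08 = 0.12 V.
k_p = μ_pC_ox · (W/L) = 2.7 mA/V².
V_ov = V_SG − |V_tp| = 2.25 − 0.962 = 1.29 V.
Since V_SD = 0.12 V < V_ov = 1.29 V, the device is in the triode region.
I_D = k_p [V_ov · V_SD − ½ V_SD²] = 2.7 × [1.29 × 0.12 − 0.5 × 0.12²] = 0.398 mA.

Triode; I_D = 0.398 mA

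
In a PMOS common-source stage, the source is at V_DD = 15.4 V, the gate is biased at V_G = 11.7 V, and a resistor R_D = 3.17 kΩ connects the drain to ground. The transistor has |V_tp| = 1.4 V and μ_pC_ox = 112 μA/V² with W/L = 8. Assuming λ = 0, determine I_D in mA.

I_D = 2.37 mA

V_SG = V_DD − V_G = 15.4 − 11.7 = 3.7 V, so V_ov = 3.7 − 1.4 = 2.3 V.
k_p = μ_pC_ox · (W/L) = 0.896 mA/V².
Assume saturation: I_D = ½ k_p V_ov² = 0.5 × 0.896 × 2.3² = 2.37 mA, giving V_SD = V_DD − I_D R_D = 15.4 − 2.37 × 3.17 = 7.89 V.
V_SD = 7.89 V ≥ V_ov = 2.3 V, confirming saturation.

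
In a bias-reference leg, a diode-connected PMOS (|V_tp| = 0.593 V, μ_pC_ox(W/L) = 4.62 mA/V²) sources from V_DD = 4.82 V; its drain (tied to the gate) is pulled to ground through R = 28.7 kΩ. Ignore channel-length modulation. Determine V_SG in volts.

With gate tied to drain, V_SG = V_SD ≥ V_SG − |V_tp|, so the device is in saturation.
KCL at the drain: ½ k_p (V_SG − |V_tp|)² = (V_DD − V_SG)/R.
Let x = V_SG − 0.593. Then 66.3 x² + x − 4.227 = 0, giving x = 0.245 V (positive root), so V_SG = 0.838 V.
I_D = (V_DD − V_SG)/R = (4.82 − 0.838) / 28.7 = 0.139 mA.

V_SG = 0.838 V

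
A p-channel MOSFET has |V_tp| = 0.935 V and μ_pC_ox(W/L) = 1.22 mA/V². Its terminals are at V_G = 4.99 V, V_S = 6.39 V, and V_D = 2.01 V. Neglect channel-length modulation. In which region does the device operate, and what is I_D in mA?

V_SG = V_S − V_G = 6.39 − 4.99 = 1.4 V; V_SD = V_S − V_D = 6.39 − 2.01 = 4.38 V.
V_ov = V_SG − |V_tp| = 1.4 − 0.935 = 0.465 V.
Since V_SD = 4.38 V ≥ V_ov = 0.465 V, the device is in saturation.
I_D = ½ k_p V_ov² = 0.5 × 1.22 × 0.465² = 0.132 mA.

Saturation; I_D = 0.132 mA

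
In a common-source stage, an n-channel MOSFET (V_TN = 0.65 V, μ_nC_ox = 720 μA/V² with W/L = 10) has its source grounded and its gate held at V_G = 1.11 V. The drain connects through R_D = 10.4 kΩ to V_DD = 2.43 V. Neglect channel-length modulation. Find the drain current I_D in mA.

I_D = 0.226 mA

V_GS = V_G = 1.11 V, so V_ov = 1.11 − 0.65 = 0.46 V.
k_n = μ_nC_ox · (W/L) = 7.2 mA/V².
Assume saturation: I_D = ½ k_n V_ov² = 0.5 × 7.2 × 0.46² = 0.762 mA, giving V_DS = V_DD − I_D R_D = 2.43 − 0.762 × 10.4 = -5.49 V.
But -5.49 V < V_ov = 0.46 V, so the device is actually in triode.
In triode I_D = k_n[V_ov V_DS − ½ V_DS²] and I_D = (V_DD − V_DS)/R_D. Equating: 37.4 V_DS² − 35.44 V_DS + 2.43 = 0, giving V_DS = 0.0744 V (the root below V_ov).
I_D = (2.43 − 0.0744) / 10.4 = 0.226 mA.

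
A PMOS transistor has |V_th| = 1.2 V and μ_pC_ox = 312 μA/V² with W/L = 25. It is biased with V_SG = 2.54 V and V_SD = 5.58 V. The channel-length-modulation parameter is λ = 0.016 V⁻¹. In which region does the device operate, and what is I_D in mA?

Saturation; I_D = 7.63 mA

k_p = μ_pC_ox · (W/L) = 7.8 mA/V².
V_ov = V_SG − |V_th| = 2.54 − 1.2 = 1.34 V.
Since V_SD = 5.58 V ≥ V_ov = 1.34 V, the device is in saturation.
I_D = ½ k_p V_ov² (1 + λ V_SD) = 0.5 × 7.8 × 1.34² × (1 + 0.016 × 5.58) = 7.63 mA.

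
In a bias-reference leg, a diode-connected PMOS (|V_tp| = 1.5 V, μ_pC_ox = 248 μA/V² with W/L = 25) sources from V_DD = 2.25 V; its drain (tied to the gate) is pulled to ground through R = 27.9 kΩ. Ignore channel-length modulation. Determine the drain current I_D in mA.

I_D = 0.0237 mA

With gate tied to drain, V_SG = V_SD ≥ V_SG − |V_tp|, so the device is in saturation.
k_p = μ_pC_ox · (W/L) = 6.2 mA/V².
KCL at the drain: ½ k_p (V_SG − |V_tp|)² = (V_DD − V_SG)/R.
Let x = V_SG − 1.5. Then 86.5 x² + x − 0.75 = 0, giving x = 0.0875 V (positive root), so V_SG = 1.59 V.
I_D = (V_DD − V_SG)/R = (2.25 − 1.59) / 27.9 = 0.0237 mA.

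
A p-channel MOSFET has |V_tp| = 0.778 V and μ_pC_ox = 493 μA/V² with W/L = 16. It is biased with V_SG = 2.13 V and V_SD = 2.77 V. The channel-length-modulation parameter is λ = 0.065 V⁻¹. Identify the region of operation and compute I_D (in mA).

k_p = μ_pC_ox · (W/L) = 7.888 mA/V².
V_ov = V_SG − |V_tp| = 2.13 − 0.778 = 1.35 V.
Since V_SD = 2.77 V ≥ V_ov = 1.35 V, the device is in saturation.
I_D = ½ k_p V_ov² (1 + λ V_SD) = 0.5 × 7.888 × 1.35² × (1 + 0.065 × 2.77) = 8.51 mA.

Saturation; I_D = 8.51 mA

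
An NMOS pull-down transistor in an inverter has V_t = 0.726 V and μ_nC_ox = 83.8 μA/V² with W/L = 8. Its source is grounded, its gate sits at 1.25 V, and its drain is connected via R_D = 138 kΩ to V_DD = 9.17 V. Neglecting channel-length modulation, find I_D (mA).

V_GS = V_G = 1.25 V, so V_ov = 1.25 − 0.726 = 0.524 V.
k_n = μ_nC_ox · (W/L) = 0.6704 mA/V².
Assume saturation: I_D = ½ k_n V_ov² = 0.5 × 0.6704 × 0.524² = 0.092 mA, giving V_DS = V_DD − I_D R_D = 9.17 − 0.092 × 138 = -3.53 V.
But -3.53 V < V_ov = 0.524 V, so the device is actually in triode.
In triode I_D = k_n[V_ov V_DS − ½ V_DS²] and I_D = (V_DD − V_DS)/R_D. Equating: 46.3 V_DS² − 49.48 V_DS + 9.17 = 0, giving V_DS = 0.239 V (the root below V_ov).
I_D = (9.17 − 0.239) / 138 = 0.0647 mA.

I_D = 0.0647 mA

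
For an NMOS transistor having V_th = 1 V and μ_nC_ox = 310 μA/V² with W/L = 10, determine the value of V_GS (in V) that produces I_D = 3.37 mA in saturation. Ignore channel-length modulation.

V_GS = 2.47 V

k_n = μ_nC_ox · (W/L) = 3.1 mA/V².
In saturation I_D = ½ k_n (V_GS − V_th)², so V_GS − V_th = √(2 I_D / k_n) = √(2 × 3.37 / 3.1) = 1.47 V.
V_GS = 1 + 1.47 = 2.47 V.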